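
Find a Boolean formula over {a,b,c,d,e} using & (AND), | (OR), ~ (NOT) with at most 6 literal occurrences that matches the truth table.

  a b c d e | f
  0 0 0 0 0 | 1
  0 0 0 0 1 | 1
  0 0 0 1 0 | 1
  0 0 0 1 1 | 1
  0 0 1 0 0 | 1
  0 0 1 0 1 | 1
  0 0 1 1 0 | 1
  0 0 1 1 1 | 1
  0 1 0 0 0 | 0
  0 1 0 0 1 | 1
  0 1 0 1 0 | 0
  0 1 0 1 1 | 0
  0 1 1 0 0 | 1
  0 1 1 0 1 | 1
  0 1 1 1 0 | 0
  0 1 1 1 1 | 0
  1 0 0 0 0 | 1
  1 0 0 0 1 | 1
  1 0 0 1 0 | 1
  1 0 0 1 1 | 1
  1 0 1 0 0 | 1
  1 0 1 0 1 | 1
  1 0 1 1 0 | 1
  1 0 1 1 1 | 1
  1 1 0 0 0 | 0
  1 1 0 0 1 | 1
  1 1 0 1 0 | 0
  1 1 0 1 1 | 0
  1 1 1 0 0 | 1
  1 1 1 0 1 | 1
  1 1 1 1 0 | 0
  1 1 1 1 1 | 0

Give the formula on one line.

  ~d = 11001100110011001100110011001100
  (e | c) = 01011111010111110101111101011111
  (~d & (e | c)) = 01001100010011000100110001001100
  ~b = 11111111000000001111111100000000
  ((~d & (e | c)) | ~b) = 11111111010011001111111101001100

((~d & (e | c)) | ~b)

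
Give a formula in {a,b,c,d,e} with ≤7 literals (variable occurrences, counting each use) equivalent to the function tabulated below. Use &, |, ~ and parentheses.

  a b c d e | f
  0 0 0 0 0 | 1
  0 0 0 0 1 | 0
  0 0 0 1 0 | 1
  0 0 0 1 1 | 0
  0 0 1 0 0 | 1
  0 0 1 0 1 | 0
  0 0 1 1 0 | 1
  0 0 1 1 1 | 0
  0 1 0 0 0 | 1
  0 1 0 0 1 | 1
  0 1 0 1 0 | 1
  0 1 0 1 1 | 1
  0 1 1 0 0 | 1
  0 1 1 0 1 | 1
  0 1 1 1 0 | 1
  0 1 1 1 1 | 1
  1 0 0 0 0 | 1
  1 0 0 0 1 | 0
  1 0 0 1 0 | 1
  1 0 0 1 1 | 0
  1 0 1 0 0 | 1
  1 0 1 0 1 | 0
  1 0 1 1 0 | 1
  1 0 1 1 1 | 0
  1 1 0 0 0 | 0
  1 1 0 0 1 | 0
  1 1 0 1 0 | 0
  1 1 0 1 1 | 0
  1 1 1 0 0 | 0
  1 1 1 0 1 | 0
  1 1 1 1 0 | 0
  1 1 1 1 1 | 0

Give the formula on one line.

((~e | b) & (~b | ~a))

  ~e = 10101010101010101010101010101010
  (~e | b) = 10101010111111111010101011111111
  ~b = 11111111000000001111111100000000
  ~a = 11111111111111110000000000000000
  (~b | ~a) = 11111111111111111111111100000000
  ((~e | b) & (~b | ~a)) = 10101010111111111010101000000000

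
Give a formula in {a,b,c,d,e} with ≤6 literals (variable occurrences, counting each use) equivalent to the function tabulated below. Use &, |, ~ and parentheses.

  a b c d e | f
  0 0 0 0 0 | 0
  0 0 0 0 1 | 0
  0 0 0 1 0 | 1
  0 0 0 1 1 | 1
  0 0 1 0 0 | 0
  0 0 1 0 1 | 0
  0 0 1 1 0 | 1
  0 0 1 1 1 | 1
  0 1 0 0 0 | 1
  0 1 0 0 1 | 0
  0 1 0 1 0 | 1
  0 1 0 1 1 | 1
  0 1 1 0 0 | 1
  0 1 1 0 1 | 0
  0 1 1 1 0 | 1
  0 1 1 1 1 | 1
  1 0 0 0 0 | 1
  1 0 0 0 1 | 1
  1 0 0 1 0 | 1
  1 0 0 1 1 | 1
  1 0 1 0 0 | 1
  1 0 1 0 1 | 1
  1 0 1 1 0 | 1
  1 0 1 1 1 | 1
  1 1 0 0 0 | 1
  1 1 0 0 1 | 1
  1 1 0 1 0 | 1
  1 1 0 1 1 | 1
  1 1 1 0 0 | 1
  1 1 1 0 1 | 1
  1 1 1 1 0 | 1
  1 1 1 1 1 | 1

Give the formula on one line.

(((~d & b) & (~e & ~d)) | (a | d))

  ~d = 11001100110011001100110011001100
  (~d & b) = 00000000110011000000000011001100
  ~e = 10101010101010101010101010101010
  (~e & ~d) = 10001000100010001000100010001000
  ((~d & b) & (~e & ~d)) = 00000000100010000000000010001000
  (a | d) = 00110011001100111111111111111111
  (((~d & b) & (~e & ~d)) | (a | d)) = 00110011101110111111111111111111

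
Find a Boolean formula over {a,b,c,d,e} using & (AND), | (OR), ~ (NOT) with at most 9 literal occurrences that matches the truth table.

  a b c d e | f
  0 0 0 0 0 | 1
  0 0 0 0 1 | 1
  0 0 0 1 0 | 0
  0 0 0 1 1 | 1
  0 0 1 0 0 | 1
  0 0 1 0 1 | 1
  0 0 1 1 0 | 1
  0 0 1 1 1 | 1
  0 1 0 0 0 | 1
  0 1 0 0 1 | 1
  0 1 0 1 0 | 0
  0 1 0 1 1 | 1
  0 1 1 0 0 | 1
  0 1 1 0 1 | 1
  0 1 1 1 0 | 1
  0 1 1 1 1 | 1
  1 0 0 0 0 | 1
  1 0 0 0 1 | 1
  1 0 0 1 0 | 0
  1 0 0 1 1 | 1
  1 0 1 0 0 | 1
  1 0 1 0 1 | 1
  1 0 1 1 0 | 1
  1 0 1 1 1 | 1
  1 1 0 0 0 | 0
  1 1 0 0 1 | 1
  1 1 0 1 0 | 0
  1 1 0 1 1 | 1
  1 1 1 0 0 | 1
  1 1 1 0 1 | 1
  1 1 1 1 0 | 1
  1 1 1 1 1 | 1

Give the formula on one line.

((c | (((~d & ~b) & ~e) | ((~d | e) & ~a))) | e)

  ~d = 11001100110011001100110011001100
  ~b = 11111111000000001111111100000000
  (~d & ~b) = 11001100000000001100110000000000
  ~e = 10101010101010101010101010101010
  ((~d & ~b) & ~e) = 10001000000000001000100000000000
  (~d | e) = 11011101110111011101110111011101
  ~a = 11111111111111110000000000000000
  ((~d | e) & ~a) = 11011101110111010000000000000000
  (((~d & ~b) & ~e) | ((~d | e) & ~a)) = 11011101110111011000100000000000
  (c | (((~d & ~b) & ~e) | ((~d | e) & ~a))) = 11011111110111111000111100001111
  ((c | (((~d & ~b) & ~e) | ((~d | e) & ~a))) | e) = 11011111110111111101111101011111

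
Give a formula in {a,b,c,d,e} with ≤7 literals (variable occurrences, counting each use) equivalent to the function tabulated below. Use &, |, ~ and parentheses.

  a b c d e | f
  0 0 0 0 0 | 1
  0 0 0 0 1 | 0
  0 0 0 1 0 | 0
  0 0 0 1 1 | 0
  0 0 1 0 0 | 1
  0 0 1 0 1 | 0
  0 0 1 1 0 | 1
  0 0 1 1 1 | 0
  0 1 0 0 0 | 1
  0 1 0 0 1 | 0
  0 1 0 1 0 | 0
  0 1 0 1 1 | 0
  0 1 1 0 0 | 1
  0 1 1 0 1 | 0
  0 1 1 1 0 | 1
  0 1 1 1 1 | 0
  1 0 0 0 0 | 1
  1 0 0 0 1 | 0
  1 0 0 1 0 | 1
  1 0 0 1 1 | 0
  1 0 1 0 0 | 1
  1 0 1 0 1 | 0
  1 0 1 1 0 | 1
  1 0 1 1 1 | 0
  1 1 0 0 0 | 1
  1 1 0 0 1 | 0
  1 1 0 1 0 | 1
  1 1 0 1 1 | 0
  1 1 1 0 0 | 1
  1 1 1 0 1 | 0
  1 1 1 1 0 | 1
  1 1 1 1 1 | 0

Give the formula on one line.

  ~e = 10101010101010101010101010101010
  ~d = 11001100110011001100110011001100
  (~d | c) = 11001111110011111100111111001111
  ((~d | c) | a) = 11001111110011111111111111111111
  (~e & ((~d | c) | a)) = 10001010100010101010101010101010

(~e & ((~d | c) | a))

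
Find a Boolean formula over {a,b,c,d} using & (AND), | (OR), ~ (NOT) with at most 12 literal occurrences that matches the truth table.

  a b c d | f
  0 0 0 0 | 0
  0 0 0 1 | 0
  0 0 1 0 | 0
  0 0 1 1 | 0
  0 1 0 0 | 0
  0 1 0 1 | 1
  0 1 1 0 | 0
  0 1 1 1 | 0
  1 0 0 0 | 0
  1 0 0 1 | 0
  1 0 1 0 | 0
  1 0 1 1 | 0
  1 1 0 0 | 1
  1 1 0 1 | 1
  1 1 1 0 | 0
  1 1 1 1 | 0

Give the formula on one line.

(((~b & ((c | ~a) | b)) | (~c & (a | d))) & (b & ~c))

  ~b = 1111000011110000
  ~a = 1111111100000000
  (c | ~a) = 1111111100110011
  ((c | ~a) | b) = 1111111100111111
  (~b & ((c | ~a) | b)) = 1111000000110000
  ~c = 1100110011001100
  (a | d) = 0101010111111111
  (~c & (a | d)) = 0100010011001100
  ((~b & ((c | ~a) | b)) | (~c & (a | d))) = 1111010011111100
  (b & ~c) = 0000110000001100
  (((~b & ((c | ~a) | b)) | (~c & (a | d))) & (b & ~c)) = 0000010000001100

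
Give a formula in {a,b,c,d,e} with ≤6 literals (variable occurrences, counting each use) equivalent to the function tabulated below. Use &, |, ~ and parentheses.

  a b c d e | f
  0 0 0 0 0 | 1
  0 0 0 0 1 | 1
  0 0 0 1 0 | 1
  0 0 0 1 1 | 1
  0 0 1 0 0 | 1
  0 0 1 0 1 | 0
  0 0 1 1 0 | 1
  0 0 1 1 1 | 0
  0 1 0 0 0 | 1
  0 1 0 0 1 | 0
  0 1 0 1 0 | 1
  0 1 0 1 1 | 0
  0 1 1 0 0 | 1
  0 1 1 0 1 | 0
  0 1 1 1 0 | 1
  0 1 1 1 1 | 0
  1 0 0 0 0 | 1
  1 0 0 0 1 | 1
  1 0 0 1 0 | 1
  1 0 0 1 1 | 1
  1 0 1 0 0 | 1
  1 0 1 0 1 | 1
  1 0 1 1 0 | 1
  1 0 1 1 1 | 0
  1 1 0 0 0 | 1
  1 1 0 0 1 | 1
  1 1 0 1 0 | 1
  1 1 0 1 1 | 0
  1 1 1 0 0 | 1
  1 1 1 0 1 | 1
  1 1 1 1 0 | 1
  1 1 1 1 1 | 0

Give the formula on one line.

(((~d & a) | (~c & ~b)) | ~e)

  ~d = 11001100110011001100110011001100
  (~d & a) = 00000000000000001100110011001100
  ~c = 11110000111100001111000011110000
  ~b = 11111111000000001111111100000000
  (~c & ~b) = 11110000000000001111000000000000
  ((~d & a) | (~c & ~b)) = 11110000000000001111110011001100
  ~e = 10101010101010101010101010101010
  (((~d & a) | (~c & ~b)) | ~e) = 11111010101010101111111011101110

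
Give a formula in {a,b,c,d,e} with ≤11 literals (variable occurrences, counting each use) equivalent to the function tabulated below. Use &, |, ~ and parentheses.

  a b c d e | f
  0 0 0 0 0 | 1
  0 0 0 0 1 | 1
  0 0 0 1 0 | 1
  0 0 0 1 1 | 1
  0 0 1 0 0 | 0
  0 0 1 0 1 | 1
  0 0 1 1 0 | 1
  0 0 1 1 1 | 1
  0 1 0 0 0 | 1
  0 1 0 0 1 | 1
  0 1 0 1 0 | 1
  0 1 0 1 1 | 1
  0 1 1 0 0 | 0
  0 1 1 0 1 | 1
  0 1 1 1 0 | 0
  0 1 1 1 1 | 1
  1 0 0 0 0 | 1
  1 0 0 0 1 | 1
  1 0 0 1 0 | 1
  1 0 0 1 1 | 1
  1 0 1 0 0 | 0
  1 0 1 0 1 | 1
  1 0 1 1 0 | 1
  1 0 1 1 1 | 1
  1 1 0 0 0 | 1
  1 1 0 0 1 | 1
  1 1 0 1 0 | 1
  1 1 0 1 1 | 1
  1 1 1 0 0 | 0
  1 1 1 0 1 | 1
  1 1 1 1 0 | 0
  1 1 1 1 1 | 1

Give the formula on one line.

((e | ~c) | ((c | d) & ((~c | (e & d)) | (~b & d))))

  ~c = 11110000111100001111000011110000
  (e | ~c) = 11110101111101011111010111110101
  (c | d) = 00111111001111110011111100111111
  (e & d) = 00010001000100010001000100010001
  (~c | (e & d)) = 11110001111100011111000111110001
  ~b = 11111111000000001111111100000000
  (~b & d) = 00110011000000000011001100000000
  ((~c | (e & d)) | (~b & d)) = 11110011111100011111001111110001
  ((c | d) & ((~c | (e & d)) | (~b & d))) = 00110011001100010011001100110001
  ((e | ~c) | ((c | d) & ((~c | (e & d)) | (~b & d)))) = 11110111111101011111011111110101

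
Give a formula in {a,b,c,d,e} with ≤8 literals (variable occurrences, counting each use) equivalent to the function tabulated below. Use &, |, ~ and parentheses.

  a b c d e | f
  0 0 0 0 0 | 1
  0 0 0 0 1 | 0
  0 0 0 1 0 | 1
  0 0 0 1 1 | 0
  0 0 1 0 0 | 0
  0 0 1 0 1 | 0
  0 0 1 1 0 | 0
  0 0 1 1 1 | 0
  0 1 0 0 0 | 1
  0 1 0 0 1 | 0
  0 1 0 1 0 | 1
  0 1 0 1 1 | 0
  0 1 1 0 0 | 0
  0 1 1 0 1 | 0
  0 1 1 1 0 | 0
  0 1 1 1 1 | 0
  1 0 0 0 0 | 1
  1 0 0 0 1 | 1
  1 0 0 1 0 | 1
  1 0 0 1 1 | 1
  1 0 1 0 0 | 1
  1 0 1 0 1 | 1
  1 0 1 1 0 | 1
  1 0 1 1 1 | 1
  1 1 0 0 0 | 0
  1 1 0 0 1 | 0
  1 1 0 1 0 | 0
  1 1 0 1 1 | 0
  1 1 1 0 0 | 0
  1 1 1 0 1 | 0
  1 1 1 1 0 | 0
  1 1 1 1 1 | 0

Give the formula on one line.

((a & ~b) | (~c & ((e | ~a) & ~e)))

  ~b = 11111111000000001111111100000000
  (a & ~b) = 00000000000000001111111100000000
  ~c = 11110000111100001111000011110000
  ~a = 11111111111111110000000000000000
  (e | ~a) = 11111111111111110101010101010101
  ~e = 10101010101010101010101010101010
  ((e | ~a) & ~e) = 10101010101010100000000000000000
  (~c & ((e | ~a) & ~e)) = 10100000101000000000000000000000
  ((a & ~b) | (~c & ((e | ~a) & ~e))) = 10100000101000001111111100000000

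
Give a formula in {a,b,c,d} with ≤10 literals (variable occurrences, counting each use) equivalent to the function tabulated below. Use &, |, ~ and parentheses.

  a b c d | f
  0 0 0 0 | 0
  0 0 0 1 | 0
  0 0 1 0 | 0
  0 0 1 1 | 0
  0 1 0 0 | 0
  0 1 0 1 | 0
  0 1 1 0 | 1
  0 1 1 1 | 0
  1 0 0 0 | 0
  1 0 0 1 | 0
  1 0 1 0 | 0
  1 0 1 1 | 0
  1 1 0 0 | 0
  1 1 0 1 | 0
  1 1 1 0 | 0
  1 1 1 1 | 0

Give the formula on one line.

  ~a = 1111111100000000
  (~a & b) = 0000111100000000
  (c & (~a & b)) = 0000001100000000
  ~d = 1010101010101010
  ~c = 1100110011001100
  (b | ~c) = 1100111111001111
  (~d & (b | ~c)) = 1000101010001010
  (~a & (~d & (b | ~c))) = 1000101000000000
  ((c & (~a & b)) & (~a & (~d & (b | ~c)))) = 0000001000000000

((c & (~a & b)) & (~a & (~d & (b | ~c))))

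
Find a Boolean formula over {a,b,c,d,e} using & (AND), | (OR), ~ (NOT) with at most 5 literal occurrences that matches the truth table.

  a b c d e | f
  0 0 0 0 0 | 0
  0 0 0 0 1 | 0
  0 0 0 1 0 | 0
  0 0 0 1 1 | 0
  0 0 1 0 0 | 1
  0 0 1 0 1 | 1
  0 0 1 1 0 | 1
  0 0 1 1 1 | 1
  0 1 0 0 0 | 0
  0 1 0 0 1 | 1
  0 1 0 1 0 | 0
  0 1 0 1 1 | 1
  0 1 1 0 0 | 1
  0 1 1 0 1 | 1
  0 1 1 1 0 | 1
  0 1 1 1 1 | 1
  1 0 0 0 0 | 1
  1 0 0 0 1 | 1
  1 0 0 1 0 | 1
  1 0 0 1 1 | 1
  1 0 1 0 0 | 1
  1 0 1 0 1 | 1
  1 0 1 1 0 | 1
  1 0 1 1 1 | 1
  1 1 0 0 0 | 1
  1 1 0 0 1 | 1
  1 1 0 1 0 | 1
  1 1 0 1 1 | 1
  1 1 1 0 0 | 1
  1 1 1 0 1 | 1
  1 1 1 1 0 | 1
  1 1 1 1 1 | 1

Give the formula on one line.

((e & b) | (c | a))

  (e & b) = 00000000010101010000000001010101
  (c | a) = 00001111000011111111111111111111
  ((e & b) | (c | a)) = 00001111010111111111111111111111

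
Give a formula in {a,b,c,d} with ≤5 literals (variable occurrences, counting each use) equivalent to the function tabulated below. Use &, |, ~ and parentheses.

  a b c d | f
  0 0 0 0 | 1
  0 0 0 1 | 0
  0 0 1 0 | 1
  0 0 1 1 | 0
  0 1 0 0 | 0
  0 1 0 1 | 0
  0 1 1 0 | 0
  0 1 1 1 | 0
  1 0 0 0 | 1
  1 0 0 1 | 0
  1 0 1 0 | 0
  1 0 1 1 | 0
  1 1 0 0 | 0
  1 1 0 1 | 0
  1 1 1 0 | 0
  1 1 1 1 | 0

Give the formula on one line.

((~a | ~c) & (~d & ~b))

  ~a = 1111111100000000
  ~c = 1100110011001100
  (~a | ~c) = 1111111111001100
  ~d = 1010101010101010
  ~b = 1111000011110000
  (~d & ~b) = 1010000010100000
  ((~a | ~c) & (~d & ~b)) = 1010000010000000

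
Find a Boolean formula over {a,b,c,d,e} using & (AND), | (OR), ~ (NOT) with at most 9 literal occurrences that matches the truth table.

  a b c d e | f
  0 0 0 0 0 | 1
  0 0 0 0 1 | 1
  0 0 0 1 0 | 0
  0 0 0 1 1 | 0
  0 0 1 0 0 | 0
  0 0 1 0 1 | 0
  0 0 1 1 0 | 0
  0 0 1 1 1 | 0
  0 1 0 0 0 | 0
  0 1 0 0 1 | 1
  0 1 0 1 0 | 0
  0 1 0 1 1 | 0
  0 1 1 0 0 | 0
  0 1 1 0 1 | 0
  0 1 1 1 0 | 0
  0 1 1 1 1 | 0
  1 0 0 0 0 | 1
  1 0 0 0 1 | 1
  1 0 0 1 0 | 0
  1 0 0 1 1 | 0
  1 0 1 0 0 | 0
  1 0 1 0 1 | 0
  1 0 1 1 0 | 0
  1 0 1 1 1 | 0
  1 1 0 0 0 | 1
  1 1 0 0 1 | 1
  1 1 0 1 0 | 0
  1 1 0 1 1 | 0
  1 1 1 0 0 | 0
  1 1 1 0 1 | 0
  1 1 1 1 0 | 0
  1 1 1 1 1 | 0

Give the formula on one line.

(~d & (~c & ((c | (e | ~b)) | (~b | a))))

  ~d = 11001100110011001100110011001100
  ~c = 11110000111100001111000011110000
  ~b = 11111111000000001111111100000000
  (e | ~b) = 11111111010101011111111101010101
  (c | (e | ~b)) = 11111111010111111111111101011111
  (~b | a) = 11111111000000001111111111111111
  ((c | (e | ~b)) | (~b | a)) = 11111111010111111111111111111111
  (~c & ((c | (e | ~b)) | (~b | a))) = 11110000010100001111000011110000
  (~d & (~c & ((c | (e | ~b)) | (~b | a)))) = 11000000010000001100000011000000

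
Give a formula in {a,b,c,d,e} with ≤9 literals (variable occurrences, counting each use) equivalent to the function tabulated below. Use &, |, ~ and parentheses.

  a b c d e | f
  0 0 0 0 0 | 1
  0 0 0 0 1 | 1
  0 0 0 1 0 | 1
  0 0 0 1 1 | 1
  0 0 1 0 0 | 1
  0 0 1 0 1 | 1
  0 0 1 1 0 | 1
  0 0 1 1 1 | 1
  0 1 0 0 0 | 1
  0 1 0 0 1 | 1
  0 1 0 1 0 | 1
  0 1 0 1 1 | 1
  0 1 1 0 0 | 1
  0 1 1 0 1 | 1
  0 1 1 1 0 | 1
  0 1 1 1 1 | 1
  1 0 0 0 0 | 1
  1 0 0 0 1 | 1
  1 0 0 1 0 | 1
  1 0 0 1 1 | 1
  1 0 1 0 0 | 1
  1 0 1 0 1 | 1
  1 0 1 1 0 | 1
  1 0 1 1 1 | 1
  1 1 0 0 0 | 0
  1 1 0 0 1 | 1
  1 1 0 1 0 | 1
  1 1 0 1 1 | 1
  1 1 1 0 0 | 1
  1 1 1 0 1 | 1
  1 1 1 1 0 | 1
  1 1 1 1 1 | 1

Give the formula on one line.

  ~a = 11111111111111110000000000000000
  ~b = 11111111000000001111111100000000
  (~a | ~b) = 11111111111111111111111100000000
  ((~a | ~b) | c) = 11111111111111111111111100001111
  (((~a | ~b) | c) | e) = 11111111111111111111111101011111
  (b | a) = 00000000111111111111111111111111
  ((b | a) & ~b) = 00000000000000001111111100000000
  (((b | a) & ~b) | d) = 00110011001100111111111100110011
  ((((~a | ~b) | c) | e) | (((b | a) & ~b) | d)) = 11111111111111111111111101111111

((((~a | ~b) | c) | e) | (((b | a) & ~b) | d))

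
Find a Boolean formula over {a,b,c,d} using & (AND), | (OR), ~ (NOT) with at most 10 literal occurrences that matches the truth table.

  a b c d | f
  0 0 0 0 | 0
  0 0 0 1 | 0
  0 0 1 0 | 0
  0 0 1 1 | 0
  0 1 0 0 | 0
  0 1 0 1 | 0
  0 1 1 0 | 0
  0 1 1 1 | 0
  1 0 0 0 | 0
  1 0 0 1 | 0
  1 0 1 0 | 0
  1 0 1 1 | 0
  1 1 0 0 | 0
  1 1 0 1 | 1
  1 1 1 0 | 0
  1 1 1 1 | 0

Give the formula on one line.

((~c & ((a & ~c) | (a & (d | ~a)))) & ((b & a) & d))

  ~c = 1100110011001100
  (a & ~c) = 0000000011001100
  ~a = 1111111100000000
  (d | ~a) = 1111111101010101
  (a & (d | ~a)) = 0000000001010101
  ((a & ~c) | (a & (d | ~a))) = 0000000011011101
  (~c & ((a & ~c) | (a & (d | ~a)))) = 0000000011001100
  (b & a) = 0000000000001111
  ((b & a) & d) = 0000000000000101
  ((~c & ((a & ~c) | (a & (d | ~a)))) & ((b & a) & d)) = 0000000000000100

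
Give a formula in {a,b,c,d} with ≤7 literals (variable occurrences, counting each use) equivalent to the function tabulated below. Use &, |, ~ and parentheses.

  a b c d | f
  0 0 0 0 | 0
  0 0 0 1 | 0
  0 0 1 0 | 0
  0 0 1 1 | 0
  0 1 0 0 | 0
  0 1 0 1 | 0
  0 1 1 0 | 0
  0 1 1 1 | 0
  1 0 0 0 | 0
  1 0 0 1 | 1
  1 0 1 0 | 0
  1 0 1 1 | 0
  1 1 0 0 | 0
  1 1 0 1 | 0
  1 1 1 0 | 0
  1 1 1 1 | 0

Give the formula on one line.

  (a & d) = 0000000001010101
  ~c = 1100110011001100
  (a & ~c) = 0000000011001100
  ((a & d) & (a & ~c)) = 0000000001000100
  ~b = 1111000011110000
  (~b & d) = 0101000001010000
  (((a & d) & (a & ~c)) & (~b & d)) = 0000000001000000

(((a & d) & (a & ~c)) & (~b & d))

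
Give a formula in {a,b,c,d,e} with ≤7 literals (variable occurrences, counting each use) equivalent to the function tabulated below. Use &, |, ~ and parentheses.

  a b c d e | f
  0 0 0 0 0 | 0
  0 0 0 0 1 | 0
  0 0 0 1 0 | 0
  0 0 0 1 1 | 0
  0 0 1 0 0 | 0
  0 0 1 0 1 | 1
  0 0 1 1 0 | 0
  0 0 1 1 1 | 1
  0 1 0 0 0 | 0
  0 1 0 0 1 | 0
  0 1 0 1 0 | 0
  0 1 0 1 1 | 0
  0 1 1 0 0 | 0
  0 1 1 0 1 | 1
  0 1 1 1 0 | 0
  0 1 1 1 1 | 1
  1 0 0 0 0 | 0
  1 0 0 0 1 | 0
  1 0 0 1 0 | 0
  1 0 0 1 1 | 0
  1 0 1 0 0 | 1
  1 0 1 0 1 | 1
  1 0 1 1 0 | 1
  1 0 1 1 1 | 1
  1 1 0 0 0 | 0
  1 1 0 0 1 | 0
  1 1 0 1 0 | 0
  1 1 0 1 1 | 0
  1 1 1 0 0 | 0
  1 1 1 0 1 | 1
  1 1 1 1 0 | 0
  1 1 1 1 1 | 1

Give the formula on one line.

(((~b & c) & a) | (c & e))

  ~b = 11111111000000001111111100000000
  (~b & c) = 00001111000000000000111100000000
  ((~b & c) & a) = 00000000000000000000111100000000
  (c & e) = 00000101000001010000010100000101
  (((~b & c) & a) | (c & e)) = 00000101000001010000111100000101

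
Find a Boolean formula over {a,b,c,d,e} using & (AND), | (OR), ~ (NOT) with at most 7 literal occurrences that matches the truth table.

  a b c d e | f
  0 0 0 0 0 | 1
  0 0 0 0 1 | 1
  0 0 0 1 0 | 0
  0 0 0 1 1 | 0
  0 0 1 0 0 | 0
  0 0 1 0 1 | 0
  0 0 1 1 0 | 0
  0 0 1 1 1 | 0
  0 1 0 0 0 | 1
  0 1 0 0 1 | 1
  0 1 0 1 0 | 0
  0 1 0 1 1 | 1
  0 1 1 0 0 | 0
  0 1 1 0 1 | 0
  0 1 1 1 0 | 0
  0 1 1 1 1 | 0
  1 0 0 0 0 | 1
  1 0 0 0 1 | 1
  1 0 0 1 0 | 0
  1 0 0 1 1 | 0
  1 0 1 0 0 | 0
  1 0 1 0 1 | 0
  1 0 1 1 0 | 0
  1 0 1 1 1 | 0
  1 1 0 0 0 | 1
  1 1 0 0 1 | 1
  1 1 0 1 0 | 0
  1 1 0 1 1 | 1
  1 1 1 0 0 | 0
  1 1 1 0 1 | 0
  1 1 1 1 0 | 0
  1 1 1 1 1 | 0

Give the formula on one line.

(~c & ((~c | (b | a)) & (~d | (b & e))))

  ~c = 11110000111100001111000011110000
  (b | a) = 00000000111111111111111111111111
  (~c | (b | a)) = 11110000111111111111111111111111
  ~d = 11001100110011001100110011001100
  (b & e) = 00000000010101010000000001010101
  (~d | (b & e)) = 11001100110111011100110011011101
  ((~c | (b | a)) & (~d | (b & e))) = 11000000110111011100110011011101
  (~c & ((~c | (b | a)) & (~d | (b & e)))) = 11000000110100001100000011010000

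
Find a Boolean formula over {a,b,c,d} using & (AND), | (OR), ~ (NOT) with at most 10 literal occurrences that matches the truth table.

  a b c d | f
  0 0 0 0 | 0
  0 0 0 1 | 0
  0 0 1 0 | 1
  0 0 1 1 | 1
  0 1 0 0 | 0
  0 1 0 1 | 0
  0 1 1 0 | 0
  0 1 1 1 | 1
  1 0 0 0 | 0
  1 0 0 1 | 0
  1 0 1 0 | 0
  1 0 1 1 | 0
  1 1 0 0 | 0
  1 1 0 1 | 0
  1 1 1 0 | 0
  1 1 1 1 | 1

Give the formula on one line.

  ~a = 1111111100000000
  ~b = 1111000011110000
  (~a & ~b) = 1111000000000000
  (d & c) = 0001000100010001
  (b & d) = 0000010100000101
  ((d & c) & (b & d)) = 0000000100000001
  ((~a & ~b) | ((d & c) & (b & d))) = 1111000100000001
  (c & ((~a & ~b) | ((d & c) & (b & d)))) = 0011000100000001

(c & ((~a & ~b) | ((d & c) & (b & d))))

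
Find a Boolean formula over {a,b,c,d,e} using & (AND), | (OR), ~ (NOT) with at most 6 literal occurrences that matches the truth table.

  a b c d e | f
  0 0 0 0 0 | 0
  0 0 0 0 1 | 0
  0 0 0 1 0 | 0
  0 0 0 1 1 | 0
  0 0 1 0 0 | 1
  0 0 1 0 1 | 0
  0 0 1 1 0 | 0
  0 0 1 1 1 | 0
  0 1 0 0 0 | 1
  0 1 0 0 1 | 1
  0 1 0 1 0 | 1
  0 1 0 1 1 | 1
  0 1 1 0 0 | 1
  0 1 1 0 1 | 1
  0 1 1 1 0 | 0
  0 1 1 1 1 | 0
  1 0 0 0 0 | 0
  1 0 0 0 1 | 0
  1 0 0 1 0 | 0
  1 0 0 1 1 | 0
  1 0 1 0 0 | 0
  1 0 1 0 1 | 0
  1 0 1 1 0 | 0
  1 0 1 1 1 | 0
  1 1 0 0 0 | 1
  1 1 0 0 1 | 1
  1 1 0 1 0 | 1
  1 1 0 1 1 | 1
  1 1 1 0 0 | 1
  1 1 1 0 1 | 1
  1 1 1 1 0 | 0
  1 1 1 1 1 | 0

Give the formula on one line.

  ~d = 11001100110011001100110011001100
  ~c = 11110000111100001111000011110000
  (~d | ~c) = 11111100111111001111110011111100
  ~a = 11111111111111110000000000000000
  (c & ~a) = 00001111000011110000000000000000
  ~e = 10101010101010101010101010101010
  ((c & ~a) & ~e) = 00001010000010100000000000000000
  (b | ((c & ~a) & ~e)) = 00001010111111110000000011111111
  ((~d | ~c) & (b | ((c & ~a) & ~e))) = 00001000111111000000000011111100

((~d | ~c) & (b | ((c & ~a) & ~e)))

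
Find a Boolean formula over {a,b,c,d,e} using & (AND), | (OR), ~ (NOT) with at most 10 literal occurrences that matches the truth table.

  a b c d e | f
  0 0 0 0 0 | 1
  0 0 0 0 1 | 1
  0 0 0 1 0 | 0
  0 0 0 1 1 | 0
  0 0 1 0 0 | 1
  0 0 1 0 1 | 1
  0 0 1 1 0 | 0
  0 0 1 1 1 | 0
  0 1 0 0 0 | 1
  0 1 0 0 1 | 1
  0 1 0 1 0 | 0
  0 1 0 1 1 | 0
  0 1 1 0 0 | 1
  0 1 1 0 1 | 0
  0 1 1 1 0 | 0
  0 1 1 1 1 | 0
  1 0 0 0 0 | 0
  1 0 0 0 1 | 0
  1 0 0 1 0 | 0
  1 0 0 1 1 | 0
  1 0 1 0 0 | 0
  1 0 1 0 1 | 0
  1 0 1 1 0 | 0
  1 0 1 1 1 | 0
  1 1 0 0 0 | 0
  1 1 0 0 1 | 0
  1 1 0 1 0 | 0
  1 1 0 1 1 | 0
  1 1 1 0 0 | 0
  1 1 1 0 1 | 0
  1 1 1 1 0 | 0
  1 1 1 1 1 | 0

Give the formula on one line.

((~b | (((d | ~e) & (~d & b)) | ~c)) & (~d & ~a))

  ~b = 11111111000000001111111100000000
  ~e = 10101010101010101010101010101010
  (d | ~e) = 10111011101110111011101110111011
  ~d = 11001100110011001100110011001100
  (~d & b) = 00000000110011000000000011001100
  ((d | ~e) & (~d & b)) = 00000000100010000000000010001000
  ~c = 11110000111100001111000011110000
  (((d | ~e) & (~d & b)) | ~c) = 11110000111110001111000011111000
  (~b | (((d | ~e) & (~d & b)) | ~c)) = 11111111111110001111111111111000
  ~a = 11111111111111110000000000000000
  (~d & ~a) = 11001100110011000000000000000000
  ((~b | (((d | ~e) & (~d & b)) | ~c)) & (~d & ~a)) = 11001100110010000000000000000000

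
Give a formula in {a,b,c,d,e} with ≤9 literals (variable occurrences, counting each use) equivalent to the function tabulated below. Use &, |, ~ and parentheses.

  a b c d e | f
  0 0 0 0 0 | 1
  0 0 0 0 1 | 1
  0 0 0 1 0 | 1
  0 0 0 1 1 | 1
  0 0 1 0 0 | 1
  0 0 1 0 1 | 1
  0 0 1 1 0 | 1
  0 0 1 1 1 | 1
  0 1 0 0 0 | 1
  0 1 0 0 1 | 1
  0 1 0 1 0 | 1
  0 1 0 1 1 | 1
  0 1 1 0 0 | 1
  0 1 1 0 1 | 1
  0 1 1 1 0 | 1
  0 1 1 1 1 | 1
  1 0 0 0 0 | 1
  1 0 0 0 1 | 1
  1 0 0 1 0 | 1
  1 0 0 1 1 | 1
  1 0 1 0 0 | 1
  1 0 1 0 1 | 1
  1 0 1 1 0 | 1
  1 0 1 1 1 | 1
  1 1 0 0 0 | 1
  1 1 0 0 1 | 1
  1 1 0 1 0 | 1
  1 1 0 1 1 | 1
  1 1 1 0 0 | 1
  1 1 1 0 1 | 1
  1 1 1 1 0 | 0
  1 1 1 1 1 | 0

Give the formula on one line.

  ~c = 11110000111100001111000011110000
  ~b = 11111111000000001111111100000000
  ~a = 11111111111111110000000000000000
  (~b | ~a) = 11111111111111111111111100000000
  (~c | (~b | ~a)) = 11111111111111111111111111110000
  ~d = 11001100110011001100110011001100
  (c & a) = 00000000000000000000111100001111
  (~d & (c & a)) = 00000000000000000000110000001100
  ((~c | (~b | ~a)) | (~d & (c & a))) = 11111111111111111111111111111100

((~c | (~b | ~a)) | (~d & (c & a)))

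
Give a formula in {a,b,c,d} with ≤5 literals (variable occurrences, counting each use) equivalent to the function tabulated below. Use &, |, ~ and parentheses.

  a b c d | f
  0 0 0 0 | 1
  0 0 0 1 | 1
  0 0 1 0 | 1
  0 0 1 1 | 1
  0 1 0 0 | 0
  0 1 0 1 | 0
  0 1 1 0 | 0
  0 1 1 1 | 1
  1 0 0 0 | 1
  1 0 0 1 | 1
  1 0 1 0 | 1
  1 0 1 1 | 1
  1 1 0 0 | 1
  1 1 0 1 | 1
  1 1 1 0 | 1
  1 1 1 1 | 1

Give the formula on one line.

  (c & d) = 0001000100010001
  ~b = 1111000011110000
  (~b | a) = 1111000011111111
  ((c & d) | (~b | a)) = 1111000111111111

((c & d) | (~b | a))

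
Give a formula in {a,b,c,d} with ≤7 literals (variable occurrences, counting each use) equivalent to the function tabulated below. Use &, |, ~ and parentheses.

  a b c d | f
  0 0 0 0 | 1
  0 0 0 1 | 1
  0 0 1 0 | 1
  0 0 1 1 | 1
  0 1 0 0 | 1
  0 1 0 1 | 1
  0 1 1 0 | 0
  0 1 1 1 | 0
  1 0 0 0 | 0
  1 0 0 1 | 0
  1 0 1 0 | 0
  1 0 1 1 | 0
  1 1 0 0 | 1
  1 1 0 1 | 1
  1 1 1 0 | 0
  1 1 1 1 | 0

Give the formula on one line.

((~b | ~c) & ((((c & b) | a) & b) | ~a))

  ~b = 1111000011110000
  ~c = 1100110011001100
  (~b | ~c) = 1111110011111100
  (c & b) = 0000001100000011
  ((c & b) | a) = 0000001111111111
  (((c & b) | a) & b) = 0000001100001111
  ~a = 1111111100000000
  ((((c & b) | a) & b) | ~a) = 1111111100001111
  ((~b | ~c) & ((((c & b) | a) & b) | ~a)) = 1111110000001100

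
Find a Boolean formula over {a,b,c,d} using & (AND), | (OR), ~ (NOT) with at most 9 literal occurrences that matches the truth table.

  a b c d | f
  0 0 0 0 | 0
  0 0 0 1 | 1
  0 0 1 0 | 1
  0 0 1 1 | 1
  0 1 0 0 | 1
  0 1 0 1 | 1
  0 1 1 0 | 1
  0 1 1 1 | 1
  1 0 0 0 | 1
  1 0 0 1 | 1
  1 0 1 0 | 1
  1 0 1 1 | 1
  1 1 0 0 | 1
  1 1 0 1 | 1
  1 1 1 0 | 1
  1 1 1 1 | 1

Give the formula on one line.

(((c | d) | ((a & ~c) | (((d | c) | a) & ~d))) | b)

  (c | d) = 0111011101110111
  ~c = 1100110011001100
  (a & ~c) = 0000000011001100
  (d | c) = 0111011101110111
  ((d | c) | a) = 0111011111111111
  ~d = 1010101010101010
  (((d | c) | a) & ~d) = 0010001010101010
  ((a & ~c) | (((d | c) | a) & ~d)) = 0010001011101110
  ((c | d) | ((a & ~c) | (((d | c) | a) & ~d))) = 0111011111111111
  (((c | d) | ((a & ~c) | (((d | c) | a) & ~d))) | b) = 0111111111111111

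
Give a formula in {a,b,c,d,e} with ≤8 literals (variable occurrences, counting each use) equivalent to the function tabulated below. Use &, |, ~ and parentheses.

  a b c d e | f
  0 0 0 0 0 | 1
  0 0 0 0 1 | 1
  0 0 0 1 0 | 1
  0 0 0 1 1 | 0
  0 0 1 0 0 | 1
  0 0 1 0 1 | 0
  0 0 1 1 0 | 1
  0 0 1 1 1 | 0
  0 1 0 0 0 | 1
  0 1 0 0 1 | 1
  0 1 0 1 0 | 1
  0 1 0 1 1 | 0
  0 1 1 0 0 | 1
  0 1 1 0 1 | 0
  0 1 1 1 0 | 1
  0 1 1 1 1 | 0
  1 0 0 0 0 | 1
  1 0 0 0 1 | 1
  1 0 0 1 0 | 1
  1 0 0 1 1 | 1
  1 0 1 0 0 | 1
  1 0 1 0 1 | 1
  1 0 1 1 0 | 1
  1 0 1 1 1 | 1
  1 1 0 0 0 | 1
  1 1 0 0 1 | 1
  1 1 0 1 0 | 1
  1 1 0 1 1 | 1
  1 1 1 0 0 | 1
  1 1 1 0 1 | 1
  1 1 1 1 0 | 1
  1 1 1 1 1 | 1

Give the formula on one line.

((~e | a) | (~a & (~d & ~c)))

  ~e = 10101010101010101010101010101010
  (~e | a) = 10101010101010101111111111111111
  ~a = 11111111111111110000000000000000
  ~d = 11001100110011001100110011001100
  ~c = 11110000111100001111000011110000
  (~d & ~c) = 11000000110000001100000011000000
  (~a & (~d & ~c)) = 11000000110000000000000000000000
  ((~e | a) | (~a & (~d & ~c))) = 11101010111010101111111111111111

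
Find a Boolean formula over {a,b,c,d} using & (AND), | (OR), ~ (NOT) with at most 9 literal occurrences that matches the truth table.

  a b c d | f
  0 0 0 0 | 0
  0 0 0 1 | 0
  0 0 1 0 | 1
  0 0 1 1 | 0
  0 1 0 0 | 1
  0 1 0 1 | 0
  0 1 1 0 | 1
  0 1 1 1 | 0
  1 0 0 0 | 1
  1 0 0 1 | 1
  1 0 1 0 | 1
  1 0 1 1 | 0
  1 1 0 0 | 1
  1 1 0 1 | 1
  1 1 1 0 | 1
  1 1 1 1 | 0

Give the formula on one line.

  ~c = 1100110011001100
  (~c & a) = 0000000011001100
  ~d = 1010101010101010
  (~d & c) = 0010001000100010
  ((~d & c) | d) = 0111011101110111
  (((~d & c) | d) | b) = 0111111101111111
  ((((~d & c) | d) | b) & ~d) = 0010101000101010
  ((~c & a) | ((((~d & c) | d) | b) & ~d)) = 0010101011101110

((~c & a) | ((((~d & c) | d) | b) & ~d))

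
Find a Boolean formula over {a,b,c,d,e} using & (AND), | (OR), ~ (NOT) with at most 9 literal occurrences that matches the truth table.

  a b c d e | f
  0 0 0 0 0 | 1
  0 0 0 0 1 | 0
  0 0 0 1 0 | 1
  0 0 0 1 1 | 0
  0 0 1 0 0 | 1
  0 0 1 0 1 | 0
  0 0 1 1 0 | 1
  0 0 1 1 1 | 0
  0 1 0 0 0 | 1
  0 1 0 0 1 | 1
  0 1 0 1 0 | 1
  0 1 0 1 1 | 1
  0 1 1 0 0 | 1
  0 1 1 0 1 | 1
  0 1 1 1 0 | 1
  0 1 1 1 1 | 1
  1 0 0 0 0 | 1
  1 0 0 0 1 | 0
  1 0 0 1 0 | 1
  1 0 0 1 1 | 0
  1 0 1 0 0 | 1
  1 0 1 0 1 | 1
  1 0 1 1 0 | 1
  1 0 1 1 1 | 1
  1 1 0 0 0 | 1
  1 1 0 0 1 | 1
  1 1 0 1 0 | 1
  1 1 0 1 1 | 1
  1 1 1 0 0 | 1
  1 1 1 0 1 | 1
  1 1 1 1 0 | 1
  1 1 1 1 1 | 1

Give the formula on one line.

  (c & a) = 00000000000000000000111100001111
  ~e = 10101010101010101010101010101010
  ((c & a) | ~e) = 10101010101010101010111110101111
  ~b = 11111111000000001111111100000000
  (e | ~b) = 11111111010101011111111101010101
  ((e | ~b) | d) = 11111111011101111111111101110111
  (b & ((e | ~b) | d)) = 00000000011101110000000001110111
  (((c & a) | ~e) | (b & ((e | ~b) | d))) = 10101010111111111010111111111111

(((c & a) | ~e) | (b & ((e | ~b) | d)))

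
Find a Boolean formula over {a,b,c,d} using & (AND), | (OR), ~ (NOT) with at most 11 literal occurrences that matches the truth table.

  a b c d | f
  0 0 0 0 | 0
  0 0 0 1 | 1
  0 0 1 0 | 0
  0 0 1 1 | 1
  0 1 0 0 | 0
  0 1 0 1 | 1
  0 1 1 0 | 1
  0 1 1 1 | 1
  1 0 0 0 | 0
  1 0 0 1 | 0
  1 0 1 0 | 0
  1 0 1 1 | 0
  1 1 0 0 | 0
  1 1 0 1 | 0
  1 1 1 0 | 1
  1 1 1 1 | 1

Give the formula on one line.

((d | (((b & ~a) | a) & c)) & ((b & c) | ~a))

  ~a = 1111111100000000
  (b & ~a) = 0000111100000000
  ((b & ~a) | a) = 0000111111111111
  (((b & ~a) | a) & c) = 0000001100110011
  (d | (((b & ~a) | a) & c)) = 0101011101110111
  (b & c) = 0000001100000011
  ((b & c) | ~a) = 1111111100000011
  ((d | (((b & ~a) | a) & c)) & ((b & c) | ~a)) = 0101011100000011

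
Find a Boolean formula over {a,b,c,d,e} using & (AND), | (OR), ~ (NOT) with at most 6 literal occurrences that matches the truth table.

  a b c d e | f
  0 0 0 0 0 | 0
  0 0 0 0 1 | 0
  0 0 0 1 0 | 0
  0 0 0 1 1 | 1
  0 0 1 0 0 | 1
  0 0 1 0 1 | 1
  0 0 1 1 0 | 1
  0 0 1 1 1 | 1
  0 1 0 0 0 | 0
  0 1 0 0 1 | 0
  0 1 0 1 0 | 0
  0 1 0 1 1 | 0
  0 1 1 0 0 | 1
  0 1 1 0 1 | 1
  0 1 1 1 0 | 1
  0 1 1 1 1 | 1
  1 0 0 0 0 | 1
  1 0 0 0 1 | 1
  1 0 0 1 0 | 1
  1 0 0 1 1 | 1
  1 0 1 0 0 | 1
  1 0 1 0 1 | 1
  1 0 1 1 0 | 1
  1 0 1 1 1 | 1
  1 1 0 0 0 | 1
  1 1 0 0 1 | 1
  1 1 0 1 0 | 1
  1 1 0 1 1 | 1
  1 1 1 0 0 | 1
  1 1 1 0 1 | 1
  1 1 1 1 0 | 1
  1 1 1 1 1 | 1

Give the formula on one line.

((c | a) | (~b & (e & d)))

  (c | a) = 00001111000011111111111111111111
  ~b = 11111111000000001111111100000000
  (e & d) = 00010001000100010001000100010001
  (~b & (e & d)) = 00010001000000000001000100000000
  ((c | a) | (~b & (e & d))) = 00011111000011111111111111111111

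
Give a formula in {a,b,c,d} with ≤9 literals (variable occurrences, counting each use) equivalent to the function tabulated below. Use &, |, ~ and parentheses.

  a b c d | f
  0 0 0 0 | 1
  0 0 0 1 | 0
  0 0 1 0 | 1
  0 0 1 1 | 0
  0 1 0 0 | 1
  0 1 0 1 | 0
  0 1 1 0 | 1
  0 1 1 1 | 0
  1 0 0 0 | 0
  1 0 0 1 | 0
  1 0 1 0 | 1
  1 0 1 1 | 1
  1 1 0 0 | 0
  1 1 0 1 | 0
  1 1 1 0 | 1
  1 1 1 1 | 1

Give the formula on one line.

  ~a = 1111111100000000
  ~c = 1100110011001100
  (~a & ~c) = 1100110000000000
  ((~a & ~c) | c) = 1111111100110011
  ~d = 1010101010101010
  (((~a & ~c) | c) & ~d) = 1010101000100010
  ~b = 1111000011110000
  (d | ~b) = 1111010111110101
  (a & c) = 0000000000110011
  ((d | ~b) & (a & c)) = 0000000000110001
  ((((~a & ~c) | c) & ~d) | ((d | ~b) & (a & c))) = 1010101000110011

((((~a & ~c) | c) & ~d) | ((d | ~b) & (a & c)))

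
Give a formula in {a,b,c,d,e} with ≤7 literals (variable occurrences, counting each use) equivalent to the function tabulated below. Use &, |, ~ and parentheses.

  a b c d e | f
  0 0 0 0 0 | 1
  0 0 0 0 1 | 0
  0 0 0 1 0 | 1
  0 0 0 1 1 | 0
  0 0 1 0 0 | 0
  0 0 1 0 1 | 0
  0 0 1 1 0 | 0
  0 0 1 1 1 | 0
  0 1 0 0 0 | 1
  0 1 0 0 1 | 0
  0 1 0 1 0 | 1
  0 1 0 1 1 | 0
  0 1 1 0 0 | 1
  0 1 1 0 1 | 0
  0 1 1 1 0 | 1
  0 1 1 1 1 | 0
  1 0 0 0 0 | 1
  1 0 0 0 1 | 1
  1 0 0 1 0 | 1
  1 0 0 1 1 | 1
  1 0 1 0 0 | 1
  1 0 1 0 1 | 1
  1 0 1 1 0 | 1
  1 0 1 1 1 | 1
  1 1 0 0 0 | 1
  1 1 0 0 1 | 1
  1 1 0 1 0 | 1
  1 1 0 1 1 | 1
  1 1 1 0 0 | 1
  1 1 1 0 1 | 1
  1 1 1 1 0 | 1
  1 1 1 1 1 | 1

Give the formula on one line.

  ~e = 10101010101010101010101010101010
  ~c = 11110000111100001111000011110000
  (~c | b) = 11110000111111111111000011111111
  (~e & (~c | b)) = 10100000101010101010000010101010
  ((~e & (~c | b)) | a) = 10100000101010101111111111111111

((~e & (~c | b)) | a)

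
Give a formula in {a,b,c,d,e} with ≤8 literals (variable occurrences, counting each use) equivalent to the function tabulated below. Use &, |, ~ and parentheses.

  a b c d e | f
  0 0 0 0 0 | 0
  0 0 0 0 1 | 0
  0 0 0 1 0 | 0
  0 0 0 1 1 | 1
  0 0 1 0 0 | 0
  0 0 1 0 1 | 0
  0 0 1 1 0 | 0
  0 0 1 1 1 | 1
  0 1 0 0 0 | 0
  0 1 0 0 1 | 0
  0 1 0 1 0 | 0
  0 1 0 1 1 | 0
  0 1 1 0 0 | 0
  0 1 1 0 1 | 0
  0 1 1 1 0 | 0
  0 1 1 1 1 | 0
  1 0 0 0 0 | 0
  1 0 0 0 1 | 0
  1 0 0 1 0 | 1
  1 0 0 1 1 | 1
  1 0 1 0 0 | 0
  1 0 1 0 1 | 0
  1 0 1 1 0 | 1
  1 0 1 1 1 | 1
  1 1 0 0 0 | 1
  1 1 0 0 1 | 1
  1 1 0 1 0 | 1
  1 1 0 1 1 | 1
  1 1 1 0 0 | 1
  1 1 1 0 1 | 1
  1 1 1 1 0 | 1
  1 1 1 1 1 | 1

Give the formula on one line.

((d | b) & ((e & ~b) | a))

  (d | b) = 00110011111111110011001111111111
  ~b = 11111111000000001111111100000000
  (e & ~b) = 01010101000000000101010100000000
  ((e & ~b) | a) = 01010101000000001111111111111111
  ((d | b) & ((e & ~b) | a)) = 00010001000000000011001111111111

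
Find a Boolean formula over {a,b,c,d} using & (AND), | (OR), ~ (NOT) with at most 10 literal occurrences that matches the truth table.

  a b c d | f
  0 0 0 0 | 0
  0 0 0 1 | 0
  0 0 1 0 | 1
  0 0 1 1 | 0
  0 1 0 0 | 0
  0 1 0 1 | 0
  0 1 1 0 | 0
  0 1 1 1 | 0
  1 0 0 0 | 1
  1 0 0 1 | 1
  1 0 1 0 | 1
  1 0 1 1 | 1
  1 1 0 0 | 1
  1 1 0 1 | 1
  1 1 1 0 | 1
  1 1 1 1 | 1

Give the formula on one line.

  ~a = 1111111100000000
  (~a & d) = 0101010100000000
  ~b = 1111000011110000
  ((~a & d) | ~b) = 1111010111110000
  ~d = 1010101010101010
  (((~a & d) | ~b) & ~d) = 1010000010100000
  (a | c) = 0011001111111111
  ((a | c) | d) = 0111011111111111
  ((((~a & d) | ~b) & ~d) & ((a | c) | d)) = 0010000010100000
  (a | ((((~a & d) | ~b) & ~d) & ((a | c) | d))) = 0010000011111111

(a | ((((~a & d) | ~b) & ~d) & ((a | c) | d)))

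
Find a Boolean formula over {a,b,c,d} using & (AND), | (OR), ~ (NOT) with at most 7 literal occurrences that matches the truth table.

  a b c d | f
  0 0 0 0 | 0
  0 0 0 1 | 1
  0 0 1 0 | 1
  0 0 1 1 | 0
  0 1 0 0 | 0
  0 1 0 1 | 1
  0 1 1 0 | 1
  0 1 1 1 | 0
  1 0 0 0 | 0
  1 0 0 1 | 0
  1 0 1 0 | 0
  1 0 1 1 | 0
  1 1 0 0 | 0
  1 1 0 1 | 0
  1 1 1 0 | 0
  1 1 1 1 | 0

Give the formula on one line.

((~a & (c | d)) & (((d | a) & ~c) | ~d))

  ~a = 1111111100000000
  (c | d) = 0111011101110111
  (~a & (c | d)) = 0111011100000000
  (d | a) = 0101010111111111
  ~c = 1100110011001100
  ((d | a) & ~c) = 0100010011001100
  ~d = 1010101010101010
  (((d | a) & ~c) | ~d) = 1110111011101110
  ((~a & (c | d)) & (((d | a) & ~c) | ~d)) = 0110011000000000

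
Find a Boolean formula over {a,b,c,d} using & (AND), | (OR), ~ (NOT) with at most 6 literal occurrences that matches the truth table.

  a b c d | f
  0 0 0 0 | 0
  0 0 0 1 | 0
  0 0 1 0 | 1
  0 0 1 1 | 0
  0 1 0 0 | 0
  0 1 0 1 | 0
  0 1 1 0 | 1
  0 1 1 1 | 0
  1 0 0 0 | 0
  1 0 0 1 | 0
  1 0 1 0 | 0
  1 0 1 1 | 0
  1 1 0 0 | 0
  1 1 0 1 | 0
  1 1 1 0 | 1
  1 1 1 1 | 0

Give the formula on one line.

((c & ~d) & ((d | (~a & ~d)) | b))

  ~d = 1010101010101010
  (c & ~d) = 0010001000100010
  ~a = 1111111100000000
  (~a & ~d) = 1010101000000000
  (d | (~a & ~d)) = 1111111101010101
  ((d | (~a & ~d)) | b) = 1111111101011111
  ((c & ~d) & ((d | (~a & ~d)) | b)) = 0010001000000010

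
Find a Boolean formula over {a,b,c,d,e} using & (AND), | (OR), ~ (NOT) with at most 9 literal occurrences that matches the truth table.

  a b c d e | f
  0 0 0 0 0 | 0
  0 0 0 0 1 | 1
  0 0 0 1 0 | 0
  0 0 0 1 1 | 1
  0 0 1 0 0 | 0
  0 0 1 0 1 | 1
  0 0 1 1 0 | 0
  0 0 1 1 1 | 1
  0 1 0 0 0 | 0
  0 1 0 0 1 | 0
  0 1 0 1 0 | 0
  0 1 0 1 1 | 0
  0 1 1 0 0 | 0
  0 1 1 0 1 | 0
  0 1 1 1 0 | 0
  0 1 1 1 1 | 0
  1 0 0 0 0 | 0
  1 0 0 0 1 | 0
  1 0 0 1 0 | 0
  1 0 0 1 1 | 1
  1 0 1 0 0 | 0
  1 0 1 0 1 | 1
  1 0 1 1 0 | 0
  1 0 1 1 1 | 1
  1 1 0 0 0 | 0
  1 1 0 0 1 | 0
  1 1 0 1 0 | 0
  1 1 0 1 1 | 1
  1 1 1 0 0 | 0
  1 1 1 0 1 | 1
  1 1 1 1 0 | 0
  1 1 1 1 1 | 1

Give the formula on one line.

(((a | ~b) & e) & ((d & a) | (c | ~a)))

  ~b = 11111111000000001111111100000000
  (a | ~b) = 11111111000000001111111111111111
  ((a | ~b) & e) = 01010101000000000101010101010101
  (d & a) = 00000000000000000011001100110011
  ~a = 11111111111111110000000000000000
  (c | ~a) = 11111111111111110000111100001111
  ((d & a) | (c | ~a)) = 11111111111111110011111100111111
  (((a | ~b) & e) & ((d & a) | (c | ~a))) = 01010101000000000001010100010101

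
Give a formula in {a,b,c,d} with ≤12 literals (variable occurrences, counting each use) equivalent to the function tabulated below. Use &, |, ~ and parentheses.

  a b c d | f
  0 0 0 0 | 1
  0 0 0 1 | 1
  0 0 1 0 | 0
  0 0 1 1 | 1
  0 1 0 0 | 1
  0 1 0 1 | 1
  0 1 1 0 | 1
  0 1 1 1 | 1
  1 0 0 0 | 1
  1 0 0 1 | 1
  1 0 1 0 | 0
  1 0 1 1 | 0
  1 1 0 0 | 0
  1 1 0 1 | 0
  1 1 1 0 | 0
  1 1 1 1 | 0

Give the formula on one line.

  ~c = 1100110011001100
  (b & ~c) = 0000110000001100
  ~d = 1010101010101010
  ((b & ~c) & ~d) = 0000100000001000
  ~a = 1111111100000000
  (((b & ~c) & ~d) | ~a) = 1111111100001000
  ((((b & ~c) & ~d) | ~a) & d) = 0101010100000000
  ~b = 1111000011110000
  (~b | ~a) = 1111111111110000
  (~c | b) = 1100111111001111
  ((~b | ~a) & (~c | b)) = 1100111111000000
  (((((b & ~c) & ~d) | ~a) & d) | ((~b | ~a) & (~c | b))) = 1101111111000000

(((((b & ~c) & ~d) | ~a) & d) | ((~b | ~a) & (~c | b)))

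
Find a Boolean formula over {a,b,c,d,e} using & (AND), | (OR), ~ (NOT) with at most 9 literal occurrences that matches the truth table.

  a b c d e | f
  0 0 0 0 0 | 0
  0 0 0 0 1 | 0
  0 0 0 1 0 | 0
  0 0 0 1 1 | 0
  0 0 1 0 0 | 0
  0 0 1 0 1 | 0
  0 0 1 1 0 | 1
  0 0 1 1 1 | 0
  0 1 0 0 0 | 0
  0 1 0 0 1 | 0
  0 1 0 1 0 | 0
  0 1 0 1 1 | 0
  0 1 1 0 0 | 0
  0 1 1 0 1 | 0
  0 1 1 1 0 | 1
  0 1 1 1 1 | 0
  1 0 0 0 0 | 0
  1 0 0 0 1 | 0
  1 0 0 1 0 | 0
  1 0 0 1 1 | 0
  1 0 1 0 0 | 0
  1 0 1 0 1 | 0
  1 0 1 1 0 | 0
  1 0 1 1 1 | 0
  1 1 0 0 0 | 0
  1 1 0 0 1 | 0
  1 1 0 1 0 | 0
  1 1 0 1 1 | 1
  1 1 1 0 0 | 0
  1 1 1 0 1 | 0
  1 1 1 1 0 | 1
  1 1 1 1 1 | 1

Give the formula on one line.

  ~a = 11111111111111110000000000000000
  (~a | e) = 11111111111111110101010101010101
  ~e = 10101010101010101010101010101010
  ((~a | e) & ~e) = 10101010101010100000000000000000
  (a & b) = 00000000000000000000000011111111
  (((~a | e) & ~e) | (a & b)) = 10101010101010100000000011111111
  ((((~a | e) & ~e) | (a & b)) & d) = 00100010001000100000000000110011
  (c & d) = 00000011000000110000001100000011
  ((c & d) | e) = 01010111010101110101011101010111
  (((((~a | e) & ~e) | (a & b)) & d) & ((c & d) | e)) = 00000010000000100000000000010011

(((((~a | e) & ~e) | (a & b)) & d) & ((c & d) | e))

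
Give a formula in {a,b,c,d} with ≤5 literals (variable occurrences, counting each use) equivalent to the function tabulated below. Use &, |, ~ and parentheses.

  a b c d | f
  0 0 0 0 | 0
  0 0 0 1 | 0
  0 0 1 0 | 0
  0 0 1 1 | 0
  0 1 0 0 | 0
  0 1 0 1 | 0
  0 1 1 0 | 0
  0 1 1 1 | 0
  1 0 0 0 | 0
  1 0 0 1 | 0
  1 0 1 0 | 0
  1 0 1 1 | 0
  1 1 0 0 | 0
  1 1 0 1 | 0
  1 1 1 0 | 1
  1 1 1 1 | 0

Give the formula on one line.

(((~d & a) & b) & (c | d))

  ~d = 1010101010101010
  (~d & a) = 0000000010101010
  ((~d & a) & b) = 0000000000001010
  (c | d) = 0111011101110111
  (((~d & a) & b) & (c | d)) = 0000000000000010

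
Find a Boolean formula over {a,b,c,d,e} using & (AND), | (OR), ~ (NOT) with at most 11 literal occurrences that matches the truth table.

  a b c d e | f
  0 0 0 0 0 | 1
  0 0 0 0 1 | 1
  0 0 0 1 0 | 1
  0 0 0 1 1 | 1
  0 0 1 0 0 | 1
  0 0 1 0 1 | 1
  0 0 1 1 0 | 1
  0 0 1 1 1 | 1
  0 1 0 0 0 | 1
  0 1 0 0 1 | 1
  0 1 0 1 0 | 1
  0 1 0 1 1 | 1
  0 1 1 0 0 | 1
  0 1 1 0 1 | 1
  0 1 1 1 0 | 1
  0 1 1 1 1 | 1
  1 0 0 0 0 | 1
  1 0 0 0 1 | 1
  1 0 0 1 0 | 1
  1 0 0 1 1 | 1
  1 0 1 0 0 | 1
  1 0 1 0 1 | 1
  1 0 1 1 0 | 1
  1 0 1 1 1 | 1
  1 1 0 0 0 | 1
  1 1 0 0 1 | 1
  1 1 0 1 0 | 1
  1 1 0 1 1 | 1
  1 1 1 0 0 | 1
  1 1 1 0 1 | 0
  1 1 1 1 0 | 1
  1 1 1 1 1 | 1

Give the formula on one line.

(((c & (d | ~e)) | ((~c & a) | ~e)) | ((~d & ~b) | ~a))

  ~e = 10101010101010101010101010101010
  (d | ~e) = 10111011101110111011101110111011
  (c & (d | ~e)) = 00001011000010110000101100001011
  ~c = 11110000111100001111000011110000
  (~c & a) = 00000000000000001111000011110000
  ((~c & a) | ~e) = 10101010101010101111101011111010
  ((c & (d | ~e)) | ((~c & a) | ~e)) = 10101011101010111111101111111011
  ~d = 11001100110011001100110011001100
  ~b = 11111111000000001111111100000000
  (~d & ~b) = 11001100000000001100110000000000
  ~a = 11111111111111110000000000000000
  ((~d & ~b) | ~a) = 11111111111111111100110000000000
  (((c & (d | ~e)) | ((~c & a) | ~e)) | ((~d & ~b) | ~a)) = 11111111111111111111111111111011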